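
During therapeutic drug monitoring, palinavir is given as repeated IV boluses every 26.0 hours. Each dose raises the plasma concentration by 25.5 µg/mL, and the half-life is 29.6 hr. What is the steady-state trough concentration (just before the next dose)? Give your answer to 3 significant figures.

30.4 µg/mL

k = ln 2 / 29.6 = 0.02342 hr⁻¹
Fraction remaining after one interval: e^(−kτ) = e^(−0.02342 × 26.0) = 0.5440
R = 1 / (1 − 0.5440) = 2.193
Css,max = 25.5 × 2.193 = 55.92 µg/mL
Css,min = Css,max × e^(−kτ) = 55.92 × 0.5440 ≈ 30.4 µg/mL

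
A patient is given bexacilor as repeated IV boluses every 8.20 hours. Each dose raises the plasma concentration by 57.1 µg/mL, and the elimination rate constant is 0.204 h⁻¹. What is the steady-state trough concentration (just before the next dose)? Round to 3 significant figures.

Fraction remaining after one interval: e^(−kτ) = e^(−0.2040 × 8.20) = 0.1877
R = 1 / (1 − 0.1877) = 1.231
Css,max = 57.1 × 1.231 = 70.30 µg/mL
Css,min = Css,max × e^(−kτ) = 70.30 × 0.1877 ≈ 13.2 µg/mL

13.2 µg/mL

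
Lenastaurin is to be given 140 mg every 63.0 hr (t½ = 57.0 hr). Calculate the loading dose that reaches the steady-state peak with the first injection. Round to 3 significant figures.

262 mg

k = ln 2 / 57.0 = 0.01216 hr⁻¹
Accumulation ratio R = 1 / (1 − e^(−kτ)) = 1 / (1 − e^(−0.01216×63.0)) = 1 / (1 − 0.4648) = 1.869
Loading dose = maintenance dose × R = 140 × 1.869 ≈ 262 mg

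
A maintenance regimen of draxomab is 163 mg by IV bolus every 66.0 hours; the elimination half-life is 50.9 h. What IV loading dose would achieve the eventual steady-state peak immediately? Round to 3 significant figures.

275 mg

k = ln 2 / 50.9 = 0.01362 h⁻¹
Accumulation ratio R = 1 / (1 − e^(−kτ)) = 1 / (1 − e^(−0.01362×66.0)) = 1 / (1 − 0.4071) = 1.687
Loading dose = maintenance dose × R = 163 × 1.687 ≈ 275 mg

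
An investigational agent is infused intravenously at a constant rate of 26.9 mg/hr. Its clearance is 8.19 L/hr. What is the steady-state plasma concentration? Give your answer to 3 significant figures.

Css = infusion rate / CL = 26.9 / 8.19 ≈ 3.28 mg/L

3.28 mg/L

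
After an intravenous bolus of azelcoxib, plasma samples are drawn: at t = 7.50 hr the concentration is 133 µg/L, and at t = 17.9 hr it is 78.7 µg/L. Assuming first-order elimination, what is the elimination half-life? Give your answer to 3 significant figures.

k = ln(C₁/C₂) / (t₂ − t₁) = ln(133/78.7) / (17.9 − 7.50)
  = 0.5247 / 10.40 = 0.05045 hr⁻¹
t½ = ln 2 / k = ln 2 / 0.05045 ≈ 13.7 hours

13.7 hours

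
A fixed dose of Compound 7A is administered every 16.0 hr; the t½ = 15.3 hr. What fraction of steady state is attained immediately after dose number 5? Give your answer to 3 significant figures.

k = ln 2 / 15.3 = 0.04530 hr⁻¹
f_n = 1 − e^(−nkτ) = 1 − e^(−5 × 0.04530 × 16.0) = 1 − e^(−3.624) = 1 − 0.02667 ≈ 0.973

0.973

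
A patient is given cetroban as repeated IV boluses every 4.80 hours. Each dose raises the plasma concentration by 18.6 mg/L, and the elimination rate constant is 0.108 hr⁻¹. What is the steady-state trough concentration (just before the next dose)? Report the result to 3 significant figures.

Fraction remaining after one interval: e^(−kτ) = e^(−0.1080 × 4.80) = 0.5955
R = 1 / (1 − 0.5955) = 2.472
Css,max = 18.6 × 2.472 = 45.98 mg/L
Css,min = Css,max × e^(−kτ) = 45.98 × 0.5955 ≈ 27.4 mg/L

27.4 mg/L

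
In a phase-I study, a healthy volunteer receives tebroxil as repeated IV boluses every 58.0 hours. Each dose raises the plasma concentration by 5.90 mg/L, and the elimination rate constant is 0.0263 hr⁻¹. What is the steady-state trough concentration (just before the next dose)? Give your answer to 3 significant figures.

1.64 mg/L

Fraction remaining after one interval: e^(−kτ) = e^(−0.02630 × 58.0) = 0.2175
R = 1 / (1 − 0.2175) = 1.278
Css,max = 5.90 × 1.278 = 7.540 mg/L
Css,min = Css,max × e^(−kτ) = 7.540 × 0.2175 ≈ 1.64 mg/L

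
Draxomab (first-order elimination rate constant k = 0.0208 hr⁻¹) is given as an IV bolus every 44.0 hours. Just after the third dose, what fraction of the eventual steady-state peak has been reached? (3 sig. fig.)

0.936

f_n = 1 − e^(−nkτ) = 1 − e^(−3 × 0.02080 × 44.0) = 1 − e^(−2.746) = 1 − 0.06421 ≈ 0.936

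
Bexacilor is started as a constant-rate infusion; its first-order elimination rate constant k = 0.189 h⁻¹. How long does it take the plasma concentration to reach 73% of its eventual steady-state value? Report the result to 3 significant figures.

6.93 hours

f = 1 − e^(−kt)  ⇒  t = −ln(1 − f) / k
t = −ln(1 − 0.73) / 0.1890 = 1.309 / 0.1890 ≈ 6.93 hours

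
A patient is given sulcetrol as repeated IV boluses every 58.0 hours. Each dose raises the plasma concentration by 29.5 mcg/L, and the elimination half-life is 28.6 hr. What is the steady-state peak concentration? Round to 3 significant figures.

39.1 mcg/L

k = ln 2 / 28.6 = 0.02424 hr⁻¹
Fraction remaining after one interval: e^(−kτ) = e^(−0.02424 × 58.0) = 0.2452
R = 1 / (1 − 0.2452) = 1.325
Css,max = 29.5 × 1.325 ≈ 39.1 mcg/L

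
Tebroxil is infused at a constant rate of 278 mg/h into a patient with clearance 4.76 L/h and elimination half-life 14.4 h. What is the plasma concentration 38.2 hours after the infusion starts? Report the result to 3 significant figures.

49.1 µg/mL

Css = rate / CL = 278 / 4.76 = 58.40 µg/mL
k = ln 2 / 14.4 = 0.04814 h⁻¹
C(t) = Css (1 − e^(−kt)) = 58.40 × (1 − e^(−1.839)) = 58.40 × 0.8410 ≈ 49.1 µg/mL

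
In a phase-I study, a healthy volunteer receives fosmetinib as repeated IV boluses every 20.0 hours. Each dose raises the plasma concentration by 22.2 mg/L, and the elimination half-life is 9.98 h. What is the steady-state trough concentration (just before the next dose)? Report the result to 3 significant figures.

7.37 mg/L

k = ln 2 / 9.98 = 0.06945 h⁻¹
Fraction remaining after one interval: e^(−kτ) = e^(−0.06945 × 20.0) = 0.2493
R = 1 / (1 − 0.2493) = 1.332
Css,max = 22.2 × 1.332 = 29.57 mg/L
Css,min = Css,max × e^(−kτ) = 29.57 × 0.2493 ≈ 7.37 mg/L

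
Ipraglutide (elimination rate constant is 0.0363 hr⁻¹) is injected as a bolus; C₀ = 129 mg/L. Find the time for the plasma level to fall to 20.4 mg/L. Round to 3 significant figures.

C(t) = C₀ e^(−kt)  ⇒  t = ln(C₀/C) / k
t = ln(129/20.4) / 0.03630 = 1.844 / 0.03630 ≈ 50.8 hours

50.8 hours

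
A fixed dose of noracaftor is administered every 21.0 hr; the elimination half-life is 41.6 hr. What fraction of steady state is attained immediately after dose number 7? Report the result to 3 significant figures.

k = ln 2 / 41.6 = 0.01666 hr⁻¹
f_n = 1 − e^(−nkτ) = 1 − e^(−7 × 0.01666 × 21.0) = 1 − e^(−2.449) = 1 − 0.08635 ≈ 0.914

0.914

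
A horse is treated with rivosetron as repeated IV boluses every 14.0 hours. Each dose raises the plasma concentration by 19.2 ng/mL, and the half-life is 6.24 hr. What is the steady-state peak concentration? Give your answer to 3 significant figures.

24.3 ng/mL

k = ln 2 / 6.24 = 0.1111 hr⁻¹
Fraction remaining after one interval: e^(−kτ) = e^(−0.1111 × 14.0) = 0.2112
R = 1 / (1 − 0.2112) = 1.268
Css,max = 19.2 × 1.268 ≈ 24.3 ng/mL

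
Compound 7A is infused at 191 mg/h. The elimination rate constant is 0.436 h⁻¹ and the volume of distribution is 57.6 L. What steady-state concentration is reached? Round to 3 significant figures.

7.61 mg/L

CL = k · V = 0.436 × 57.6 = 25.11 L/h
Css = rate / CL = 191 / 25.11 ≈ 7.61 mg/L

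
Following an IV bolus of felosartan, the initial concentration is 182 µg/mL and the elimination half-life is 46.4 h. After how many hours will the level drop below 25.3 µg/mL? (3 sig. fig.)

k = ln 2 / 46.4 = 0.01494 h⁻¹
C(t) = C₀ e^(−kt)  ⇒  t = ln(C₀/C) / k
t = ln(182/25.3) / 0.01494 = 1.973 / 0.01494 ≈ 132 hours

132 hours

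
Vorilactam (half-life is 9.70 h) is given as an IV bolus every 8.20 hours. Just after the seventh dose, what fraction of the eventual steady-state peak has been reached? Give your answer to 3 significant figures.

0.983

k = ln 2 / 9.70 = 0.07146 h⁻¹
f_n = 1 − e^(−nkτ) = 1 − e^(−7 × 0.07146 × 8.20) = 1 − e^(−4.102) = 1 − 0.01654 ≈ 0.983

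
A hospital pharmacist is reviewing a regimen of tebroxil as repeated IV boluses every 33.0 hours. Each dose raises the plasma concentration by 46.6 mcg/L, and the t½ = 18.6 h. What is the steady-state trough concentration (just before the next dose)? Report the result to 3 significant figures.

19.3 mcg/L

k = ln 2 / 18.6 = 0.03727 h⁻¹
Fraction remaining after one interval: e^(−kτ) = e^(−0.03727 × 33.0) = 0.2924
R = 1 / (1 − 0.2924) = 1.413
Css,max = 46.6 × 1.413 = 65.85 mcg/L
Css,min = Css,max × e^(−kτ) = 65.85 × 0.2924 ≈ 19.3 mcg/L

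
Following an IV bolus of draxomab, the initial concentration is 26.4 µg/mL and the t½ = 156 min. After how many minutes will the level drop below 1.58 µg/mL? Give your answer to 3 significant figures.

k = ln 2 / 156 = 0.004443 min⁻¹
C(t) = C₀ e^(−kt)  ⇒  t = ln(C₀/C) / k
t = ln(26.4/1.58) / 0.004443 = 2.816 / 0.004443 ≈ 634 minutes

634 minutes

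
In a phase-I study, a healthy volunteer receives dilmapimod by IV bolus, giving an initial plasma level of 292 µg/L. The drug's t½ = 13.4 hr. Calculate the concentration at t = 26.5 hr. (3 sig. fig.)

74.1 µg/L

k = ln 2 / 13.4 = 0.05173 hr⁻¹
26.5 hr is 1.978 half-lives, so C = 292 × (1/2)^1.978 = 292 × 0.2539 ≈ 74.1 µg/L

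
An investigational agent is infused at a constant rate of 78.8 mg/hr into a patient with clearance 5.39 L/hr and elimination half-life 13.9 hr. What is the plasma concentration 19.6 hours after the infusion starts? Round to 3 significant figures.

Css = rate / CL = 78.8 / 5.39 = 14.62 mg/L
k = ln 2 / 13.9 = 0.04987 hr⁻¹
C(t) = Css (1 − e^(−kt)) = 14.62 × (1 − e^(−0.9774)) = 14.62 × 0.6237 ≈ 9.12 mg/L

9.12 mg/L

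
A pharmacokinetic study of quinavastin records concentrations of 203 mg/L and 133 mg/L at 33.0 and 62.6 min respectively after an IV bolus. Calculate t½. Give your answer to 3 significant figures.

k = ln(C₁/C₂) / (t₂ − t₁) = ln(203/133) / (62.6 − 33.0)
  = 0.4229 / 29.60 = 0.01429 min⁻¹
t½ = ln 2 / k = ln 2 / 0.01429 ≈ 48.5 minutes

48.5 minutes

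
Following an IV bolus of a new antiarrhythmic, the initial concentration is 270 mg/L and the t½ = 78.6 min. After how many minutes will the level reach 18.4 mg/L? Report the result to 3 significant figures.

305 minutes

k = ln 2 / 78.6 = 0.008819 min⁻¹
C(t) = C₀ e^(−kt)  ⇒  t = ln(C₀/C) / k
t = ln(270/18.4) / 0.008819 = 2.686 / 0.008819 ≈ 305 minutes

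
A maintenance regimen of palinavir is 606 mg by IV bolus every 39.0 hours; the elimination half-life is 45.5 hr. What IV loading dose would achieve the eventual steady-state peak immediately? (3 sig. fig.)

1350 mg

k = ln 2 / 45.5 = 0.01523 hr⁻¹
Accumulation ratio R = 1 / (1 − e^(−kτ)) = 1 / (1 − e^(−0.01523×39.0)) = 1 / (1 − 0.5520) = 2.232
Loading dose = maintenance dose × R = 606 × 2.232 ≈ 1350 mg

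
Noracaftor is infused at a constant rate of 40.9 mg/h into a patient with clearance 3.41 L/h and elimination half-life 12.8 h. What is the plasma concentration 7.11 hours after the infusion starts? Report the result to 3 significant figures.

Css = rate / CL = 40.9 / 3.41 = 11.99 µg/mL
k = ln 2 / 12.8 = 0.05415 h⁻¹
C(t) = Css (1 − e^(−kt)) = 11.99 × (1 − e^(−0.3850)) = 11.99 × 0.3196 ≈ 3.83 µg/mL

3.83 µg/mL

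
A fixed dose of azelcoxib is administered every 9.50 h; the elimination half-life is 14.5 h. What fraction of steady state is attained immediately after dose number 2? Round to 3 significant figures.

0.597

k = ln 2 / 14.5 = 0.04780 h⁻¹
f_n = 1 − e^(−nkτ) = 1 − e^(−2 × 0.04780 × 9.50) = 1 − e^(−0.9083) = 1 − 0.4032 ≈ 0.597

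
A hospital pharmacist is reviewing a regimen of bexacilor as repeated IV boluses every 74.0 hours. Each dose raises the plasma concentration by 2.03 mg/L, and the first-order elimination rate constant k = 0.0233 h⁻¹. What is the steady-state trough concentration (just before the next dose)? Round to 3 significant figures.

0.441 mg/L

Fraction remaining after one interval: e^(−kτ) = e^(−0.02330 × 74.0) = 0.1783
R = 1 / (1 − 0.1783) = 1.217
Css,max = 2.03 × 1.217 = 2.471 mg/L
Css,min = Css,max × e^(−kτ) = 2.471 × 0.1783 ≈ 0.441 mg/L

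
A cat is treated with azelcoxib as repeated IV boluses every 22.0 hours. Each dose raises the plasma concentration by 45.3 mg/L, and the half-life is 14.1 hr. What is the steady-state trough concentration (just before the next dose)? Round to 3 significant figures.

23.2 mg/L

k = ln 2 / 14.1 = 0.04916 hr⁻¹
Fraction remaining after one interval: e^(−kτ) = e^(−0.04916 × 22.0) = 0.3391
R = 1 / (1 − 0.3391) = 1.513
Css,max = 45.3 × 1.513 = 68.54 mg/L
Css,min = Css,max × e^(−kτ) = 68.54 × 0.3391 ≈ 23.2 mg/L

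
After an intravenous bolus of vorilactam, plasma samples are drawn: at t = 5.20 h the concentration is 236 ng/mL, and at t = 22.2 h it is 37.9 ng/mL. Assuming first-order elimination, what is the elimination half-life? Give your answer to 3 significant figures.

k = ln(C₁/C₂) / (t₂ − t₁) = ln(236/37.9) / (22.2 − 5.20)
  = 1.829 / 17.00 = 0.1076 h⁻¹
t½ = ln 2 / k = ln 2 / 0.1076 ≈ 6.44 hours

6.44 hours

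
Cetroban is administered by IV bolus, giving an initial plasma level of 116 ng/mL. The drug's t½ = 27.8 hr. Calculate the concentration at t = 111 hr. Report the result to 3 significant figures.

7.29 ng/mL

k = ln 2 / 27.8 = 0.02493 hr⁻¹
C(t) = C₀ e^(−kt) = 116 × e^(−0.02493 × 111) = 116 × e^(−2.768) = 116 × 0.06281 ≈ 7.29 ng/mL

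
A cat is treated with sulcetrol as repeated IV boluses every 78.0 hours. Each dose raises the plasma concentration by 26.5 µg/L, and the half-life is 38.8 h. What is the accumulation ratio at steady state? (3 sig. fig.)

1.33

k = ln 2 / 38.8 = 0.01786 h⁻¹
Fraction remaining after one interval: e^(−kτ) = e^(−0.01786 × 78.0) = 0.2482
R = 1 / (1 − 0.2482) = 1 / 0.7518 ≈ 1.33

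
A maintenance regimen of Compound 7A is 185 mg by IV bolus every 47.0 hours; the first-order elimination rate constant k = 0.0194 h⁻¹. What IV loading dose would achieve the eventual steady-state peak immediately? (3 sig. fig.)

309 mg

Accumulation ratio R = 1 / (1 − e^(−kτ)) = 1 / (1 − e^(−0.01940×47.0)) = 1 / (1 − 0.4018) = 1.672
Loading dose = maintenance dose × R = 185 × 1.672 ≈ 309 mg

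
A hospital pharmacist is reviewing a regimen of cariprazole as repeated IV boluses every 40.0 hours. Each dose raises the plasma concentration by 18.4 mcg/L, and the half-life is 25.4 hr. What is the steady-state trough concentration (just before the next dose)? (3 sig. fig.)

k = ln 2 / 25.4 = 0.02729 hr⁻¹
Fraction remaining after one interval: e^(−kτ) = e^(−0.02729 × 40.0) = 0.3357
R = 1 / (1 − 0.3357) = 1.505
Css,max = 18.4 × 1.505 = 27.70 mcg/L
Css,min = Css,max × e^(−kτ) = 27.70 × 0.3357 ≈ 9.30 mcg/L

9.30 mcg/L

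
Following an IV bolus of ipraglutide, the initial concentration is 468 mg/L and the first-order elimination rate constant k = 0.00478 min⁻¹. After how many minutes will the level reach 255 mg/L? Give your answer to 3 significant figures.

C(t) = C₀ e^(−kt)  ⇒  t = ln(C₀/C) / k
t = ln(468/255) / 0.004780 = 0.6072 / 0.004780 ≈ 127 minutes

127 minutes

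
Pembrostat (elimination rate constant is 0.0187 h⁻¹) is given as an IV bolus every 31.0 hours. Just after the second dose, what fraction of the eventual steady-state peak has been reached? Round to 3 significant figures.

0.686

f_n = 1 − e^(−nkτ) = 1 − e^(−2 × 0.01870 × 31.0) = 1 − e^(−1.159) = 1 − 0.3137 ≈ 0.686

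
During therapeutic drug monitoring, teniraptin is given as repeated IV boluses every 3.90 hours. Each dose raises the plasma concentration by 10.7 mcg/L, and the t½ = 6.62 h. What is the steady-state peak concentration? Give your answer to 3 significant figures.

31.9 mcg/L

k = ln 2 / 6.62 = 0.1047 h⁻¹
Fraction remaining after one interval: e^(−kτ) = e^(−0.1047 × 3.90) = 0.6647
R = 1 / (1 − 0.6647) = 2.983
Css,max = 10.7 × 2.983 ≈ 31.9 mcg/L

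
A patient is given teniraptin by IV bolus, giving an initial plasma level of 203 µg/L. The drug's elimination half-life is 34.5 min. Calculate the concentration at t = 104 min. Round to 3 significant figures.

k = ln 2 / 34.5 = 0.02009 min⁻¹
C(t) = C₀ e^(−kt) = 203 × e^(−0.02009 × 104) = 203 × e^(−2.089) = 203 × 0.1238 ≈ 25.1 µg/L

25.1 µg/L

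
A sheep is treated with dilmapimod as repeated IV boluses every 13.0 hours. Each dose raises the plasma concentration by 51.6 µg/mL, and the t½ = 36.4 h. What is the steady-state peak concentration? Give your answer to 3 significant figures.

k = ln 2 / 36.4 = 0.01904 h⁻¹
Fraction remaining after one interval: e^(−kτ) = e^(−0.01904 × 13.0) = 0.7807
R = 1 / (1 − 0.7807) = 4.560
Css,max = 51.6 × 4.560 ≈ 235 µg/mL

235 µg/mL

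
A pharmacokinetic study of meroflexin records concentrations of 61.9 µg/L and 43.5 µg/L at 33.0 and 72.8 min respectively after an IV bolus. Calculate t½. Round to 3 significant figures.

78.2 minutes

k = ln(C₁/C₂) / (t₂ − t₁) = ln(61.9/43.5) / (72.8 − 33.0)
  = 0.3528 / 39.80 = 0.008863 min⁻¹
t½ = ln 2 / k = ln 2 / 0.008863 ≈ 78.2 minutes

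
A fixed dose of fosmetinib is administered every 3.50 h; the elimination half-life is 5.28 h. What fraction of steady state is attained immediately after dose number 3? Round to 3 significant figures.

0.748

k = ln 2 / 5.28 = 0.1313 h⁻¹
f_n = 1 − e^(−nkτ) = 1 − e^(−3 × 0.1313 × 3.50) = 1 − e^(−1.378) = 1 − 0.2520 ≈ 0.748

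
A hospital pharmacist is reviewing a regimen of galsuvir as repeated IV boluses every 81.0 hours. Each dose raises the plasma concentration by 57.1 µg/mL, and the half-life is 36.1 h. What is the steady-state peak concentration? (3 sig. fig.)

72.4 µg/mL

k = ln 2 / 36.1 = 0.01920 h⁻¹
Fraction remaining after one interval: e^(−kτ) = e^(−0.01920 × 81.0) = 0.2111
R = 1 / (1 − 0.2111) = 1.268
Css,max = 57.1 × 1.268 ≈ 72.4 µg/mL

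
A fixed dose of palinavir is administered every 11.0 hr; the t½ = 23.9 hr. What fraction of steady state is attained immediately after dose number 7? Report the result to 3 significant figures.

0.893

k = ln 2 / 23.9 = 0.02900 hr⁻¹
f_n = 1 − e^(−nkτ) = 1 − e^(−7 × 0.02900 × 11.0) = 1 − e^(−2.233) = 1 − 0.1072 ≈ 0.893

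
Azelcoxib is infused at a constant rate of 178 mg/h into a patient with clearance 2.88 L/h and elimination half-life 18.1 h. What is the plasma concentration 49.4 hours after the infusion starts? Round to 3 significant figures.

52.5 µg/mL

Css = rate / CL = 178 / 2.88 = 61.81 µg/mL
k = ln 2 / 18.1 = 0.03830 h⁻¹
C(t) = Css (1 − e^(−kt)) = 61.81 × (1 − e^(−1.892)) = 61.81 × 0.8492 ≈ 52.5 µg/mL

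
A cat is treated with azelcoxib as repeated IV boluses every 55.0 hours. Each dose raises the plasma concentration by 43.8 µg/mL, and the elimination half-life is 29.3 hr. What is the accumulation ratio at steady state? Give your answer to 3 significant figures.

1.37

k = ln 2 / 29.3 = 0.02366 hr⁻¹
Fraction remaining after one interval: e^(−kτ) = e^(−0.02366 × 55.0) = 0.2722
R = 1 / (1 − 0.2722) = 1 / 0.7278 ≈ 1.37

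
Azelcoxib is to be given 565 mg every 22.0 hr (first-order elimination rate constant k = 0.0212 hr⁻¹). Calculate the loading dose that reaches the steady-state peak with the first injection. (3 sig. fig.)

Accumulation ratio R = 1 / (1 − e^(−kτ)) = 1 / (1 − e^(−0.02120×22.0)) = 1 / (1 − 0.6273) = 2.683
Loading dose = maintenance dose × R = 565 × 2.683 ≈ 1520 mg

1520 mg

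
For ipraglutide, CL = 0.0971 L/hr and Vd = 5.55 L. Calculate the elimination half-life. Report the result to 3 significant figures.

k = CL / V = 0.0971 / 5.55 = 0.01750 hr⁻¹
t½ = ln 2 / k = ln 2 / 0.01750 ≈ 39.6 hours

39.6 hours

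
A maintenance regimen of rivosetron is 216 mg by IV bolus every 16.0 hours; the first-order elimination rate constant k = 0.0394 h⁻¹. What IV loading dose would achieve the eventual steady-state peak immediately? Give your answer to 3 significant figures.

462 mg

Accumulation ratio R = 1 / (1 − e^(−kτ)) = 1 / (1 − e^(−0.03940×16.0)) = 1 / (1 − 0.5324) = 2.138
Loading dose = maintenance dose × R = 216 × 2.138 ≈ 462 mg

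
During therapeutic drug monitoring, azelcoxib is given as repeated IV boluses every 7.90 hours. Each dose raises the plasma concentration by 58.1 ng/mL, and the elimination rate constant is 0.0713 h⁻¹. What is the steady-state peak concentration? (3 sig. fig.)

Fraction remaining after one interval: e^(−kτ) = e^(−0.07130 × 7.90) = 0.5693
R = 1 / (1 − 0.5693) = 2.322
Css,max = 58.1 × 2.322 ≈ 135 ng/mL

135 ng/mL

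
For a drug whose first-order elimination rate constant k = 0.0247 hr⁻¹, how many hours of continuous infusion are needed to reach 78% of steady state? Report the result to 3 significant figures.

f = 1 − e^(−kt)  ⇒  t = −ln(1 − f) / k
t = −ln(1 − 0.78) / 0.02470 = 1.514 / 0.02470 ≈ 61.3 hours

61.3 hours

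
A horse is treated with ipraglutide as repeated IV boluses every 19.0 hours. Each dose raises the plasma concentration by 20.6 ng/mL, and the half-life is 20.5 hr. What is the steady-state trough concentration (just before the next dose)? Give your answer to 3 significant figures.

k = ln 2 / 20.5 = 0.03381 hr⁻¹
Fraction remaining after one interval: e^(−kτ) = e^(−0.03381 × 19.0) = 0.5260
R = 1 / (1 − 0.5260) = 2.110
Css,max = 20.6 × 2.110 = 43.46 ng/mL
Css,min = Css,max × e^(−kτ) = 43.46 × 0.5260 ≈ 22.9 ng/mL

22.9 ng/mL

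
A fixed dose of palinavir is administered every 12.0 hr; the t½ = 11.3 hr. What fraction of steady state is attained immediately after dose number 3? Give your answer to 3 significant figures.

0.890

k = ln 2 / 11.3 = 0.06134 hr⁻¹
f_n = 1 − e^(−nkτ) = 1 − e^(−3 × 0.06134 × 12.0) = 1 − e^(−2.208) = 1 − 0.1099 ≈ 0.890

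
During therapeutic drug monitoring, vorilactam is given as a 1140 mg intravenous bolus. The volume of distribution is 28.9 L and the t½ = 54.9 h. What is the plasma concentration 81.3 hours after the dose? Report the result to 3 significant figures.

C₀ = dose / V = 1140 / 28.9 = 39.45 µg/mL
k = ln 2 / 54.9 = 0.01263 h⁻¹
C(t) = C₀ e^(−kt) = 39.45 × e^(−0.01263 × 81.3) = 39.45 × e^(−1.026) = 39.45 × 0.3583 ≈ 14.1 µg/mL

14.1 µg/mL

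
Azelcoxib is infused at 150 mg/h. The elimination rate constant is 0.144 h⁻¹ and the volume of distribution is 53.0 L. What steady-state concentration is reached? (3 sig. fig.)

CL = k · V = 0.144 × 53.0 = 7.632 L/h
Css = rate / CL = 150 / 7.632 ≈ 19.7 mg/L

19.7 mg/L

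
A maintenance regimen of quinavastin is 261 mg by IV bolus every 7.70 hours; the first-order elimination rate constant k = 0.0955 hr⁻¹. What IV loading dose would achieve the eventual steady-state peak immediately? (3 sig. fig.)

501 mg

Accumulation ratio R = 1 / (1 − e^(−kτ)) = 1 / (1 − e^(−0.09550×7.70)) = 1 / (1 − 0.4793) = 1.921
Loading dose = maintenance dose × R = 261 × 1.921 ≈ 501 mg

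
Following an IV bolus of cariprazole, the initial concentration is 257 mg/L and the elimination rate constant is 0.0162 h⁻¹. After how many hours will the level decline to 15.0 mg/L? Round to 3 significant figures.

175 hours

C(t) = C₀ e^(−kt)  ⇒  t = ln(C₀/C) / k
t = ln(257/15.0) / 0.01620 = 2.841 / 0.01620 ≈ 175 hours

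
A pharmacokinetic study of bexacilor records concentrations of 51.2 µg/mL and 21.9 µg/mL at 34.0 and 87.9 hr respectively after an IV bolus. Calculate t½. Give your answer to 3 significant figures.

44.0 hours

k = ln(C₁/C₂) / (t₂ − t₁) = ln(51.2/21.9) / (87.9 − 34.0)
  = 0.8493 / 53.90 = 0.01576 hr⁻¹
t½ = ln 2 / k = ln 2 / 0.01576 ≈ 44.0 hours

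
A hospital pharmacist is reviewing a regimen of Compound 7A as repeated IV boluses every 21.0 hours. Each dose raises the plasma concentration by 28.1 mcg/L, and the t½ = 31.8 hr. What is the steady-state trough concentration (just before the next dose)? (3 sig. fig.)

k = ln 2 / 31.8 = 0.02180 hr⁻¹
Fraction remaining after one interval: e^(−kτ) = e^(−0.02180 × 21.0) = 0.6327
R = 1 / (1 − 0.6327) = 2.723
Css,max = 28.1 × 2.723 = 76.51 mcg/L
Css,min = Css,max × e^(−kτ) = 76.51 × 0.6327 ≈ 48.4 mcg/L

48.4 mcg/L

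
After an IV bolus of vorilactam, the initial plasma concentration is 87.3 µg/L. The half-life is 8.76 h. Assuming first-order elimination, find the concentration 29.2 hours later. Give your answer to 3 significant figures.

8.66 µg/L

k = ln 2 / 8.76 = 0.07913 h⁻¹
C(t) = C₀ e^(−kt) = 87.3 × e^(−0.07913 × 29.2) = 87.3 × e^(−2.310) = 87.3 × 0.09921 ≈ 8.66 µg/L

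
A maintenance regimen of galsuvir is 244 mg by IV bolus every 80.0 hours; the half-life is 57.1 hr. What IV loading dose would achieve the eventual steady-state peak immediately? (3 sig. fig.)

393 mg

k = ln 2 / 57.1 = 0.01214 hr⁻¹
Accumulation ratio R = 1 / (1 − e^(−kτ)) = 1 / (1 − e^(−0.01214×80.0)) = 1 / (1 − 0.3787) = 1.609
Loading dose = maintenance dose × R = 244 × 1.609 ≈ 393 mg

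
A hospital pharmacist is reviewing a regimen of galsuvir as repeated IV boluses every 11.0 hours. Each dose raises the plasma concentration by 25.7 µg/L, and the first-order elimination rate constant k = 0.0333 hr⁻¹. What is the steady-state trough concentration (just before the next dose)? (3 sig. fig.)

58.1 µg/L

Fraction remaining after one interval: e^(−kτ) = e^(−0.03330 × 11.0) = 0.6933
R = 1 / (1 − 0.6933) = 3.260
Css,max = 25.7 × 3.260 = 83.79 µg/L
Css,min = Css,max × e^(−kτ) = 83.79 × 0.6933 ≈ 58.1 µg/L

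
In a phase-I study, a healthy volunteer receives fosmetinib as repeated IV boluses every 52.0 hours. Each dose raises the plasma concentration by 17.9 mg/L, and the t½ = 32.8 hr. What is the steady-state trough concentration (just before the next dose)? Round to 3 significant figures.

k = ln 2 / 32.8 = 0.02113 hr⁻¹
Fraction remaining after one interval: e^(−kτ) = e^(−0.02113 × 52.0) = 0.3332
R = 1 / (1 − 0.3332) = 1.500
Css,max = 17.9 × 1.500 = 26.85 mg/L
Css,min = Css,max × e^(−kτ) = 26.85 × 0.3332 ≈ 8.95 mg/L

8.95 mg/L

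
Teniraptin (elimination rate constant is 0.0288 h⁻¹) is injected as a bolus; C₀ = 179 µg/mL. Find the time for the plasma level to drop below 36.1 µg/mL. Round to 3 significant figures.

C(t) = C₀ e^(−kt)  ⇒  t = ln(C₀/C) / k
t = ln(179/36.1) / 0.02880 = 1.601 / 0.02880 ≈ 55.6 hours

55.6 hours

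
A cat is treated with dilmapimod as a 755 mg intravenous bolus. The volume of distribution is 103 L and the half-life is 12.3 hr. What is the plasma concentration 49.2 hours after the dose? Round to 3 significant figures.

C₀ = dose / V = 755 / 103 = 7.330 mg/L
k = ln 2 / 12.3 = 0.05635 hr⁻¹
C(t) = C₀ e^(−kt) = 7.330 × e^(−0.05635 × 49.2) = 7.330 × e^(−2.773) = 7.330 × 0.06250 ≈ 0.458 mg/L

0.458 mg/L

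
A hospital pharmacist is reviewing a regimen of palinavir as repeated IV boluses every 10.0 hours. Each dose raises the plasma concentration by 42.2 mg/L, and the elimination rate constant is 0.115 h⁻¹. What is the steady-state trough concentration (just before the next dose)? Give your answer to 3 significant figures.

Fraction remaining after one interval: e^(−kτ) = e^(−0.1150 × 10.0) = 0.3166
R = 1 / (1 − 0.3166) = 1.463
Css,max = 42.2 × 1.463 = 61.75 mg/L
Css,min = Css,max × e^(−kτ) = 61.75 × 0.3166 ≈ 19.6 mg/L

19.6 mg/L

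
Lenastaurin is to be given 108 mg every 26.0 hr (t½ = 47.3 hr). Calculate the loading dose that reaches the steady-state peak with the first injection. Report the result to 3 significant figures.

k = ln 2 / 47.3 = 0.01465 hr⁻¹
Accumulation ratio R = 1 / (1 − e^(−kτ)) = 1 / (1 − e^(−0.01465×26.0)) = 1 / (1 − 0.6832) = 3.156
Loading dose = maintenance dose × R = 108 × 3.156 ≈ 341 mg

341 mg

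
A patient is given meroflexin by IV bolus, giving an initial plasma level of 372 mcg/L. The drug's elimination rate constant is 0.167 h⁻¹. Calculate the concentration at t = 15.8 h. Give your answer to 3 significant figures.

C(t) = C₀ e^(−kt) = 372 × e^(−0.1670 × 15.8) = 372 × e^(−2.639) = 372 × 0.07146 ≈ 26.6 mcg/L

26.6 mcg/L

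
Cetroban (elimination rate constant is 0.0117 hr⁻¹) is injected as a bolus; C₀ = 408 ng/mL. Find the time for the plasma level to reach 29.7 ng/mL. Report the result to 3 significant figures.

224 hours

C(t) = C₀ e^(−kt)  ⇒  t = ln(C₀/C) / k
t = ln(408/29.7) / 0.01170 = 2.620 / 0.01170 ≈ 224 hours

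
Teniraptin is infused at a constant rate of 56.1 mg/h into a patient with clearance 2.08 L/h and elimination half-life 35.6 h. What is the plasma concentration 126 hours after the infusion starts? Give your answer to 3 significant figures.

Css = rate / CL = 56.1 / 2.08 = 26.97 µg/mL
k = ln 2 / 35.6 = 0.01947 h⁻¹
C(t) = Css (1 − e^(−kt)) = 26.97 × (1 − e^(−2.453)) = 26.97 × 0.9140 ≈ 24.7 µg/mL

24.7 µg/mL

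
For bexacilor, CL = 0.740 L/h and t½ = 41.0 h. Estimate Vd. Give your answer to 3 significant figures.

k = ln 2 / t½ = ln 2 / 41.0 = 0.01691 h⁻¹
V = CL / k = 0.740 / 0.01691 ≈ 43.8 L

43.8 L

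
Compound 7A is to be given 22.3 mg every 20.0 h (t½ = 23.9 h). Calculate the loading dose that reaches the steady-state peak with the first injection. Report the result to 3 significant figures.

50.7 mg

k = ln 2 / 23.9 = 0.02900 h⁻¹
Accumulation ratio R = 1 / (1 − e^(−kτ)) = 1 / (1 − e^(−0.02900×20.0)) = 1 / (1 − 0.5599) = 2.272
Loading dose = maintenance dose × R = 22.3 × 2.272 ≈ 50.7 mg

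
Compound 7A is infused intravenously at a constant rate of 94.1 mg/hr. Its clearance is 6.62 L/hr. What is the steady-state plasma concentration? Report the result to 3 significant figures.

14.2 mg/L

Css = infusion rate / CL = 94.1 / 6.62 ≈ 14.2 mg/L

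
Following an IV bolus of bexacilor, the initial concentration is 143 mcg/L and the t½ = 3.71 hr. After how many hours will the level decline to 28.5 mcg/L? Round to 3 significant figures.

8.63 hours

k = ln 2 / 3.71 = 0.1868 hr⁻¹
C(t) = C₀ e^(−kt)  ⇒  t = ln(C₀/C) / k
t = ln(143/28.5) / 0.1868 = 1.613 / 0.1868 ≈ 8.63 hours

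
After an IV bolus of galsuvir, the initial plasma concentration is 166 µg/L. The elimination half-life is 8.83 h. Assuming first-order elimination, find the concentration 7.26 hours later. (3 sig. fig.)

93.9 µg/L

k = ln 2 / 8.83 = 0.07850 h⁻¹
C(t) = C₀ e^(−kt) = 166 × e^(−0.07850 × 7.26) = 166 × e^(−0.5699) = 166 × 0.5656 ≈ 93.9 µg/L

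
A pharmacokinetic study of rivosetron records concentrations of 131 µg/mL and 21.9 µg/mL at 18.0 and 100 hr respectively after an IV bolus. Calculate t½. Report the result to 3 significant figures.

31.8 hours

k = ln(C₁/C₂) / (t₂ − t₁) = ln(131/21.9) / (100 − 18.0)
  = 1.789 / 82.00 = 0.02181 hr⁻¹
t½ = ln 2 / k = ln 2 / 0.02181 ≈ 31.8 hours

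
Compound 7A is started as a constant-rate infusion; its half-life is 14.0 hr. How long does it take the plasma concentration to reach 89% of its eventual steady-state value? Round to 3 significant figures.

k = ln 2 / 14.0 = 0.04951 hr⁻¹
f = 1 − e^(−kt)  ⇒  t = −ln(1 − f) / k
t = −ln(1 − 0.89) / 0.04951 = 2.207 / 0.04951 ≈ 44.6 hours

44.6 hours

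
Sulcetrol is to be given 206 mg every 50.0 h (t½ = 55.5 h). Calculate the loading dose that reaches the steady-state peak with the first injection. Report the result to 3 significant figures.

444 mg

k = ln 2 / 55.5 = 0.01249 h⁻¹
Accumulation ratio R = 1 / (1 − e^(−kτ)) = 1 / (1 − e^(−0.01249×50.0)) = 1 / (1 − 0.5356) = 2.153
Loading dose = maintenance dose × R = 206 × 2.153 ≈ 444 mg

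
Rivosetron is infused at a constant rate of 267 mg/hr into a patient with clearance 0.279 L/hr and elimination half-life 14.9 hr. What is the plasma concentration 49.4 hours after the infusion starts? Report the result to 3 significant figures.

Css = rate / CL = 267 / 0.279 = 957.0 µg/mL
k = ln 2 / 14.9 = 0.04652 hr⁻¹
C(t) = Css (1 − e^(−kt)) = 957.0 × (1 − e^(−2.298)) = 957.0 × 0.8995 ≈ 861 µg/mL

861 µg/mL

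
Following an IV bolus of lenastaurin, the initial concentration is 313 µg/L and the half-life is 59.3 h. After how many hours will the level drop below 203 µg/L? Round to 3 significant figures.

37.0 hours

k = ln 2 / 59.3 = 0.01169 h⁻¹
C(t) = C₀ e^(−kt)  ⇒  t = ln(C₀/C) / k
t = ln(313/203) / 0.01169 = 0.4330 / 0.01169 ≈ 37.0 hours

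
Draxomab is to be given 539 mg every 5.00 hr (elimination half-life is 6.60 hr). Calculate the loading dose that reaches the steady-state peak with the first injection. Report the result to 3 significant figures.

1320 mg

k = ln 2 / 6.60 = 0.1050 hr⁻¹
Accumulation ratio R = 1 / (1 − e^(−kτ)) = 1 / (1 − e^(−0.1050×5.00)) = 1 / (1 − 0.5915) = 2.448
Loading dose = maintenance dose × R = 539 × 2.448 ≈ 1320 mg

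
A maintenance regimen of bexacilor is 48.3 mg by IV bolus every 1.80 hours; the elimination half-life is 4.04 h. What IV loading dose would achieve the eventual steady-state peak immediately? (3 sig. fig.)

182 mg

k = ln 2 / 4.04 = 0.1716 h⁻¹
Accumulation ratio R = 1 / (1 − e^(−kτ)) = 1 / (1 − e^(−0.1716×1.80)) = 1 / (1 − 0.7343) = 3.764
Loading dose = maintenance dose × R = 48.3 × 3.764 ≈ 182 mg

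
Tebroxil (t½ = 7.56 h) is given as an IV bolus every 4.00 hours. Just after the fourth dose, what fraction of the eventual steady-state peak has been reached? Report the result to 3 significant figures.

0.769

k = ln 2 / 7.56 = 0.09169 h⁻¹
f_n = 1 − e^(−nkτ) = 1 − e^(−4 × 0.09169 × 4.00) = 1 − e^(−1.467) = 1 − 0.2306 ≈ 0.769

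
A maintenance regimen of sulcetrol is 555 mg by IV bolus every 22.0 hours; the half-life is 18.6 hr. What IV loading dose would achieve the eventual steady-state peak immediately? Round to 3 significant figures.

992 mg

k = ln 2 / 18.6 = 0.03727 hr⁻¹
Accumulation ratio R = 1 / (1 − e^(−kτ)) = 1 / (1 − e^(−0.03727×22.0)) = 1 / (1 − 0.4405) = 1.787
Loading dose = maintenance dose × R = 555 × 1.787 ≈ 992 mg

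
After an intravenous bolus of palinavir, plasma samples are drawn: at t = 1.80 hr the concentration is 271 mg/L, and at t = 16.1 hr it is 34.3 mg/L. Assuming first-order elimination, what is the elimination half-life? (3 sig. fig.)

4.80 hours

k = ln(C₁/C₂) / (t₂ − t₁) = ln(271/34.3) / (16.1 − 1.80)
  = 2.067 / 14.30 = 0.1445 hr⁻¹
t½ = ln 2 / k = ln 2 / 0.1445 ≈ 4.80 hours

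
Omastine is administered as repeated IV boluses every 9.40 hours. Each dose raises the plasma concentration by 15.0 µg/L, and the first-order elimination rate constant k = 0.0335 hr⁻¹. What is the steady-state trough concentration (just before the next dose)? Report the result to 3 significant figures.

Fraction remaining after one interval: e^(−kτ) = e^(−0.03350 × 9.40) = 0.7299
R = 1 / (1 − 0.7299) = 3.702
Css,max = 15.0 × 3.702 = 55.53 µg/L
Css,min = Css,max × e^(−kτ) = 55.53 × 0.7299 ≈ 40.5 µg/L

40.5 µg/L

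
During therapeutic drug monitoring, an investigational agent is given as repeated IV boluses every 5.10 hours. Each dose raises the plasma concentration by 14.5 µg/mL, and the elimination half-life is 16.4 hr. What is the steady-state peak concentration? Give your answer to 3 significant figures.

k = ln 2 / 16.4 = 0.04227 hr⁻¹
Fraction remaining after one interval: e^(−kτ) = e^(−0.04227 × 5.10) = 0.8061
R = 1 / (1 − 0.8061) = 5.157
Css,max = 14.5 × 5.157 ≈ 74.8 µg/mL

74.8 µg/mL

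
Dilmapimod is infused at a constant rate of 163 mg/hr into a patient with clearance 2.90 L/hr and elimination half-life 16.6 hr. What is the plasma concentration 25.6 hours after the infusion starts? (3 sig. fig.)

Css = rate / CL = 163 / 2.90 = 56.21 mg/L
k = ln 2 / 16.6 = 0.04176 hr⁻¹
C(t) = Css (1 − e^(−kt)) = 56.21 × (1 − e^(−1.069)) = 56.21 × 0.6566 ≈ 36.9 mg/L

36.9 mg/L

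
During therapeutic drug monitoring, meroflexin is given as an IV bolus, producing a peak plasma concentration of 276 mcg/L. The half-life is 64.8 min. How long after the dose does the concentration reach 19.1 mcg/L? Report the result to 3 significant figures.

k = ln 2 / 64.8 = 0.01070 min⁻¹
C(t) = C₀ e^(−kt)  ⇒  t = ln(C₀/C) / k
t = ln(276/19.1) / 0.01070 = 2.671 / 0.01070 ≈ 250 minutes

250 minutes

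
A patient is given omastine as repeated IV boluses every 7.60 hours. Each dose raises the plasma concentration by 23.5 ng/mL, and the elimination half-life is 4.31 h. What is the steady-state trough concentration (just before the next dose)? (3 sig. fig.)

k = ln 2 / 4.31 = 0.1608 h⁻¹
Fraction remaining after one interval: e^(−kτ) = e^(−0.1608 × 7.60) = 0.2946
R = 1 / (1 − 0.2946) = 1.418
Css,max = 23.5 × 1.418 = 33.31 ng/mL
Css,min = Css,max × e^(−kτ) = 33.31 × 0.2946 ≈ 9.81 ng/mL

9.81 ng/mL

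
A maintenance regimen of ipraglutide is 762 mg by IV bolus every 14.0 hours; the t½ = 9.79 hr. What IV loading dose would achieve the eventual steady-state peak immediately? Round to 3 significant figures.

k = ln 2 / 9.79 = 0.07080 hr⁻¹
Accumulation ratio R = 1 / (1 − e^(−kτ)) = 1 / (1 − e^(−0.07080×14.0)) = 1 / (1 − 0.3711) = 1.590
Loading dose = maintenance dose × R = 762 × 1.590 ≈ 1210 mg

1210 mg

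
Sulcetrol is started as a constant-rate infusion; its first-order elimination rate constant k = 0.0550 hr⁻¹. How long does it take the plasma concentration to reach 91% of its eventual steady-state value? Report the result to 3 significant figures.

f = 1 − e^(−kt)  ⇒  t = −ln(1 − f) / k
t = −ln(1 − 0.91) / 0.05500 = 2.408 / 0.05500 ≈ 43.8 hours

43.8 hours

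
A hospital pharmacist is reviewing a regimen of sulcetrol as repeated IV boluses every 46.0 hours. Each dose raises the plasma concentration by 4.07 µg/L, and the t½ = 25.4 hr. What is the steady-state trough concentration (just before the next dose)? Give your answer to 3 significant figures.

1.62 µg/L

k = ln 2 / 25.4 = 0.02729 hr⁻¹
Fraction remaining after one interval: e^(−kτ) = e^(−0.02729 × 46.0) = 0.2850
R = 1 / (1 − 0.2850) = 1.399
Css,max = 4.07 × 1.399 = 5.692 µg/L
Css,min = Css,max × e^(−kτ) = 5.692 × 0.2850 ≈ 1.62 µg/L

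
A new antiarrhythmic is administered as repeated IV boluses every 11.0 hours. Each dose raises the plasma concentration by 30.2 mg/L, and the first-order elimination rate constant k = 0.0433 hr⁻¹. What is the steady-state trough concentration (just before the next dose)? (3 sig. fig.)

49.5 mg/L

Fraction remaining after one interval: e^(−kτ) = e^(−0.04330 × 11.0) = 0.6211
R = 1 / (1 − 0.6211) = 2.639
Css,max = 30.2 × 2.639 = 79.70 mg/L
Css,min = Css,max × e^(−kτ) = 79.70 × 0.6211 ≈ 49.5 mg/L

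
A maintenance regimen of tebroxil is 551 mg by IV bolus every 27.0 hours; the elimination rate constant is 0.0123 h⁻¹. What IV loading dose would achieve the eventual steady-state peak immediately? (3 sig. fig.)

Accumulation ratio R = 1 / (1 − e^(−kτ)) = 1 / (1 − e^(−0.01230×27.0)) = 1 / (1 − 0.7174) = 3.539
Loading dose = maintenance dose × R = 551 × 3.539 ≈ 1950 mg

1950 mg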